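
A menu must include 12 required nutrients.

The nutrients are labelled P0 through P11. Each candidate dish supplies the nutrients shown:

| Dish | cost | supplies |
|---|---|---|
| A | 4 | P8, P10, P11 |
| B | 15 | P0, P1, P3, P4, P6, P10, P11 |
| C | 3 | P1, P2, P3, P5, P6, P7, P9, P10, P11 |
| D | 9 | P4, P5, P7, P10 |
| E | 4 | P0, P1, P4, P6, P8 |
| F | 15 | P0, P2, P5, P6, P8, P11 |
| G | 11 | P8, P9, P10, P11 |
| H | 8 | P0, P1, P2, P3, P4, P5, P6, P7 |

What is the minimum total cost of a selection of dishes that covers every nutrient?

C, E together cover every nutrient (C ∪ E = {P0, P1, P2, P3, P4, P5, P6, P7, P8, P9, P10, P11}); total cost 3 + 4 = 7.
No covering selection has total cost below 7.

7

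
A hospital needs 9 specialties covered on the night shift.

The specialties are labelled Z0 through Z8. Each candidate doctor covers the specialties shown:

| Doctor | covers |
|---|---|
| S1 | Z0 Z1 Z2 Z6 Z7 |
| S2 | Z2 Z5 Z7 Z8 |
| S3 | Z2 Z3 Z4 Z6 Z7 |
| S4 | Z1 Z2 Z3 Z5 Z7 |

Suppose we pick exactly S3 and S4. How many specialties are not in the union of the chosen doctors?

2

Union of S3, S4 = {Z1, Z2, Z3, Z4, Z5, Z6, Z7}.
Not covered: Z0, Z8 — 2 specialties.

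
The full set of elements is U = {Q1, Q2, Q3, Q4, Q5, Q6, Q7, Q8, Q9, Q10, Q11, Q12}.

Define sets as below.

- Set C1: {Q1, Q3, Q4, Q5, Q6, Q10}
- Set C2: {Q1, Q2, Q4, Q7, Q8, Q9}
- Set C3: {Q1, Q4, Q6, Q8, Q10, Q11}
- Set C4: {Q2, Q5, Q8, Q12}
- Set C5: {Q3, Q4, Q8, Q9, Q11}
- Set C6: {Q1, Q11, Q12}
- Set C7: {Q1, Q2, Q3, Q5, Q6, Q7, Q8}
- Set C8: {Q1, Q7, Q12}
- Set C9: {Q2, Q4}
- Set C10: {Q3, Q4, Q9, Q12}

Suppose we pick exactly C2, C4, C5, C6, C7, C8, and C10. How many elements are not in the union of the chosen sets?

Union of C2, C4, C5, C6, C7, C8, C10 = {Q1, Q2, Q3, Q4, Q5, Q6, Q7, Q8, Q9, Q11, Q12}.
Not covered: Q10 — 1 element.

1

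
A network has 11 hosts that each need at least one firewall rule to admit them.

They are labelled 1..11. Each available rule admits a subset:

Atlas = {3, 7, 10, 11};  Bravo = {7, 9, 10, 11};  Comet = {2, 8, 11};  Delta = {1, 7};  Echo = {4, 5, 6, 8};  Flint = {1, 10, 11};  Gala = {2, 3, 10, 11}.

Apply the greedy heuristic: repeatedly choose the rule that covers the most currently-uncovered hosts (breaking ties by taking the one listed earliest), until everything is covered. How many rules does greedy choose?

5

Greedy: pick Atlas (covers 4 new) → pick Echo (covers 4 new) → pick Bravo (covers 1 new) → pick Comet (covers 1 new) → pick Delta (covers 1 new). Total picks: 5.
(The true minimum cover uses only 4 rules, so greedy is not optimal here.)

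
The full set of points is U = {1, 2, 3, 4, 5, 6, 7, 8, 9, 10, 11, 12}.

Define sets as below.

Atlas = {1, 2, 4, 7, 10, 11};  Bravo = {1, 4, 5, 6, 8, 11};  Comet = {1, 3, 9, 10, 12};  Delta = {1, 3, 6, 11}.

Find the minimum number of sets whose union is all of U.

Atlas and Bravo and Comet together: Atlas ∪ Bravo ∪ Comet = {1, 2, 3, 4, 5, 6, 7, 8, 9, 10, 11, 12} — every point is covered.
Only Atlas contains 2, so Atlas is forced; the remaining 6 points need at least 2 more sets (each remaining set adds at most 3) — so at least 3 sets are needed, and 3 is optimal.

3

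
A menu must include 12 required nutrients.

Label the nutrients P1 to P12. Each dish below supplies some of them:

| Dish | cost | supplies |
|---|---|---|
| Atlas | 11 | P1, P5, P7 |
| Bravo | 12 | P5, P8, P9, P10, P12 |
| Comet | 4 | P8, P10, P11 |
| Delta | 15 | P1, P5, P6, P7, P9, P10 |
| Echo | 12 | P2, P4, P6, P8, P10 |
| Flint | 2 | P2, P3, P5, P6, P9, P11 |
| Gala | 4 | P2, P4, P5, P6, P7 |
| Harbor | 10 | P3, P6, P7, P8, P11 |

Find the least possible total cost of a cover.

Atlas, Bravo, Flint, Gala together cover every nutrient (Atlas ∪ Bravo ∪ Flint ∪ Gala = {P1, P2, P3, P4, P5, P6, P7, P8, P9, P10, P11, P12}); total cost 11 + 12 + 2 + 4 = 29.
The greedy pick Flint, Comet, Gala, Atlas, Bravo costs 33; no covering selection beats 29.

29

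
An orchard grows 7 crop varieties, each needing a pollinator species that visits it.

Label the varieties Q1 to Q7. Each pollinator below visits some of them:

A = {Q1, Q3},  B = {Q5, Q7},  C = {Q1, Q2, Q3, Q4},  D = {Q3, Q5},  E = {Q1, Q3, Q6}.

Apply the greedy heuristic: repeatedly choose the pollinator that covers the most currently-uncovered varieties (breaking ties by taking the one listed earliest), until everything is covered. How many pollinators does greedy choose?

3

Greedy: pick C (covers 4 new) → pick B (covers 2 new) → pick E (covers 1 new). Total picks: 3.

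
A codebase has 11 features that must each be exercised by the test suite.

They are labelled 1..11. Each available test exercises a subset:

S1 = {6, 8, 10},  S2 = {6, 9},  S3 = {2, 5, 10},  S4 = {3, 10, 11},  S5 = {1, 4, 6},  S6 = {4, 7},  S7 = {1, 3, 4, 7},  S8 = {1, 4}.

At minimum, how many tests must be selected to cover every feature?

5

Take {S1, S2, S3, S4, S7}. Their union is {1, 2, 3, 4, 5, 6, 7, 8, 9, 10, 11}, which is all 11 features.
No 4 of the 8 tests cover everything (all 70 combinations miss at least one feature), so 5 is optimal.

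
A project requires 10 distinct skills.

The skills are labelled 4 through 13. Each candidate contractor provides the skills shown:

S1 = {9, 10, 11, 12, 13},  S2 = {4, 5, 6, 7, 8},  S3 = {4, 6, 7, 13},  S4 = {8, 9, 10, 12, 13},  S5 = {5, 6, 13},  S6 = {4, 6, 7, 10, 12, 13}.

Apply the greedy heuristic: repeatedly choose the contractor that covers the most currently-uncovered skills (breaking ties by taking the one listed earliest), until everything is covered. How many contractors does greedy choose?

3

Greedy: pick S6 (covers 6 new) → pick S1 (covers 2 new) → pick S2 (covers 2 new). Total picks: 3.
(The true minimum cover uses only 2 contractors, so greedy is not optimal here.)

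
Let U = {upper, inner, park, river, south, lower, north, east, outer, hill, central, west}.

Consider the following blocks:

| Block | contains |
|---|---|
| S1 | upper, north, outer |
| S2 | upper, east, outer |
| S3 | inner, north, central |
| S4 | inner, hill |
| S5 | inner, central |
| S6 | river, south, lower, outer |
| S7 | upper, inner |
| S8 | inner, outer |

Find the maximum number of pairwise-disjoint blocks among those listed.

2

S2, S5 are pairwise disjoint (S2={upper,east,outer}; S5={inner,central}).
Every remaining block overlaps one of these, and no 3 of the listed blocks are pairwise disjoint, so 2 is the maximum.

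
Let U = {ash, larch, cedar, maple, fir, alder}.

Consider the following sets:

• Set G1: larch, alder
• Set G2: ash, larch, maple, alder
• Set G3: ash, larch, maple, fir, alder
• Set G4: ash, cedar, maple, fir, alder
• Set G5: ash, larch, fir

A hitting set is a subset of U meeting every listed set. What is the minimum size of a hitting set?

Take H = {larch, cedar}. Each listed set contains at least one of these, so H is a hitting set of size 2.
No single element lies in every set, so at least 2 are needed and 2 is optimal.

2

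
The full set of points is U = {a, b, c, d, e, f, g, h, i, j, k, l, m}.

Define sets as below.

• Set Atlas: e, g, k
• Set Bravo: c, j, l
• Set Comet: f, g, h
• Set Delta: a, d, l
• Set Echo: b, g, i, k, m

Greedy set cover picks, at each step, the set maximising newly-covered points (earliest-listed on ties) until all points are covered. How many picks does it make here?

Greedy: pick Echo (covers 5 new) → pick Bravo (covers 3 new) → pick Comet (covers 2 new) → pick Delta (covers 2 new) → pick Atlas (covers 1 new). Total picks: 5.

5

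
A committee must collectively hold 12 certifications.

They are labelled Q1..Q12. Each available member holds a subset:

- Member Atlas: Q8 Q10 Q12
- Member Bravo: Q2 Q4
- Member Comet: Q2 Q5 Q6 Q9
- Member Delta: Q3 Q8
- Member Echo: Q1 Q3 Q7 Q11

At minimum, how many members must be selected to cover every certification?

4

Take {Atlas, Bravo, Comet, Echo}. Their union is {Q1, Q2, Q3, Q4, Q5, Q6, Q7, Q8, Q9, Q10, Q11, Q12}, which is all 12 certifications.
Only Bravo contains Q4, so Bravo is forced; the remaining 10 certifications need at least 3 more members (each remaining member adds at most 4) — so at least 4 members are needed, and 4 is optimal.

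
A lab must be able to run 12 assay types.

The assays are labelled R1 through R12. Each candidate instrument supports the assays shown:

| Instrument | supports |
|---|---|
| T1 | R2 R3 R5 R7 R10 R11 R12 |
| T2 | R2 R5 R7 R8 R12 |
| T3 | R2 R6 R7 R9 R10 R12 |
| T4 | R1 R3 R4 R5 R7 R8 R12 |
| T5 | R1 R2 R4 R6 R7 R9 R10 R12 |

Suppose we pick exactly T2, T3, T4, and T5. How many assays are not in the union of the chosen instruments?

1

Union of T2, T3, T4, T5 = {R1, R2, R3, R4, R5, R6, R7, R8, R9, R10, R12}.
Not covered: R11 — 1 assay.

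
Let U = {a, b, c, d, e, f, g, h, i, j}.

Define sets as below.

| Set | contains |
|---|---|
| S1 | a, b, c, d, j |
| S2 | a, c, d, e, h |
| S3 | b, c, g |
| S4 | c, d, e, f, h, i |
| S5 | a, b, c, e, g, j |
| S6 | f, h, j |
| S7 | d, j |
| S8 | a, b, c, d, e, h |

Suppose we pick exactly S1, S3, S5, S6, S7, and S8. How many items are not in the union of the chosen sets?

Union of S1, S3, S5, S6, S7, S8 = {a, b, c, d, e, f, g, h, j}.
Not covered: i — 1 item.

1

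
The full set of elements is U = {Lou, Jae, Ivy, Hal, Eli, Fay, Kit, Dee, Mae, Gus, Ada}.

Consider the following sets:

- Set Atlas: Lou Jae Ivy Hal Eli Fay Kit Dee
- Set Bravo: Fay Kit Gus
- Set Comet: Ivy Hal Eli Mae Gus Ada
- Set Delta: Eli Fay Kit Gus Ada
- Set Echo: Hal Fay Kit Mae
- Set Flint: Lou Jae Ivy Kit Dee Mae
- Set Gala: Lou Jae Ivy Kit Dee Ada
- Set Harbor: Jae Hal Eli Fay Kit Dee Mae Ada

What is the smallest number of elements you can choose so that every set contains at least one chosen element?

2

H = {Ivy, Fay} meets every set (each contains at least one member of H), and |H| = 2.
No single element lies in every set, so at least 2 are needed and 2 is optimal.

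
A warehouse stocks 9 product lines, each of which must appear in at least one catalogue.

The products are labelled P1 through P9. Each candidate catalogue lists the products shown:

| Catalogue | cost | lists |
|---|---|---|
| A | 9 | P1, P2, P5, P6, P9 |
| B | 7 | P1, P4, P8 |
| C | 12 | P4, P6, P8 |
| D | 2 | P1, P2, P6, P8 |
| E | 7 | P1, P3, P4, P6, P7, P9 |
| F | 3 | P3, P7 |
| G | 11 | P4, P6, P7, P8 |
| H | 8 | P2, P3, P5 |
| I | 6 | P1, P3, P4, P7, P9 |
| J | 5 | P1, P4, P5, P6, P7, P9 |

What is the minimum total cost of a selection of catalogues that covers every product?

D, F, J together cover every product (D ∪ F ∪ J = {P1, P2, P3, P4, P5, P6, P7, P8, P9}); total cost 2 + 3 + 5 = 10.
No covering selection has total cost below 10.

10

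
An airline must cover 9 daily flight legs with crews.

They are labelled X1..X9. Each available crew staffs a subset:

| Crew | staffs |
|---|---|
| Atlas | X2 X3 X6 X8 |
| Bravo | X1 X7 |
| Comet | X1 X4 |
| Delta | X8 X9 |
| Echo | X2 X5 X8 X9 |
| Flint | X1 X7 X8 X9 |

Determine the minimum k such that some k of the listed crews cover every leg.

4

Atlas and Comet and Echo and Flint together: Atlas ∪ Comet ∪ Echo ∪ Flint = {X1, X2, X3, X4, X5, X6, X7, X8, X9} — every leg is covered.
Only Echo contains X5, so Echo is forced; the remaining 5 legs need at least 3 more crews (each remaining crew adds at most 2) — so at least 4 crews are needed, and 4 is optimal.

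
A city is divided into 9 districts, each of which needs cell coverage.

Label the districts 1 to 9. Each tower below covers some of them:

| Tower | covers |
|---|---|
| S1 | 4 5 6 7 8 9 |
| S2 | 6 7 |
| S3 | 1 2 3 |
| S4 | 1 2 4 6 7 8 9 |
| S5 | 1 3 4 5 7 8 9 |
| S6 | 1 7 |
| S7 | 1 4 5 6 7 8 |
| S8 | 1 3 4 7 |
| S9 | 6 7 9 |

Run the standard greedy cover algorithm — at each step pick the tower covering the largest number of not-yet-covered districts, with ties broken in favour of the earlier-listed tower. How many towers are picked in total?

2

Greedy: pick S4 (covers 7 new) → pick S5 (covers 2 new). Total picks: 2.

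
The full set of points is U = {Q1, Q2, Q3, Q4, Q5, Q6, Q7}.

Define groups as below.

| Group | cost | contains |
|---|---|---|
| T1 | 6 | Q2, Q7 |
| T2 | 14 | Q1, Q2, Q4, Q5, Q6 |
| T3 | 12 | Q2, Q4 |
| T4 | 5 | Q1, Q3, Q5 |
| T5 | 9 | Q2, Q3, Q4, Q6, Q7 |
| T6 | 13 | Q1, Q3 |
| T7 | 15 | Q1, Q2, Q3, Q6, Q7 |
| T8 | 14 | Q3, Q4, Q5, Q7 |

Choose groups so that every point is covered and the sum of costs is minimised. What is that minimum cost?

14

T4, T5 together cover every point (T4 ∪ T5 = {Q1, Q2, Q3, Q4, Q5, Q6, Q7}); total cost 5 + 9 = 14.
No covering selection has total cost below 14.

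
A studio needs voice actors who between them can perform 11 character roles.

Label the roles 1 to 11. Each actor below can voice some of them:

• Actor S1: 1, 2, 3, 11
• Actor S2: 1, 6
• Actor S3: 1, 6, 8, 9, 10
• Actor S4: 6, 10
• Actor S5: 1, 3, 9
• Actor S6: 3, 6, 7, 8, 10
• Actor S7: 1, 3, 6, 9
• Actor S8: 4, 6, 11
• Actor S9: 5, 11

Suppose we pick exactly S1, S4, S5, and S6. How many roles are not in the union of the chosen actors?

Union of S1, S4, S5, S6 = {1, 2, 3, 6, 7, 8, 9, 10, 11}.
Not covered: 4, 5 — 2 roles.

2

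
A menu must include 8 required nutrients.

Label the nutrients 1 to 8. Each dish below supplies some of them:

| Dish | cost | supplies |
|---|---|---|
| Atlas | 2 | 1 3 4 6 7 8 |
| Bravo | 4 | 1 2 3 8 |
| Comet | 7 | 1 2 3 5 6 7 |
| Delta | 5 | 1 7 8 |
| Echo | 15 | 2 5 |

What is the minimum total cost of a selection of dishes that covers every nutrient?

9

Atlas, Comet together cover every nutrient (Atlas ∪ Comet = {1, 2, 3, 4, 5, 6, 7, 8}); total cost 2 + 7 = 9.
No covering selection has total cost below 9.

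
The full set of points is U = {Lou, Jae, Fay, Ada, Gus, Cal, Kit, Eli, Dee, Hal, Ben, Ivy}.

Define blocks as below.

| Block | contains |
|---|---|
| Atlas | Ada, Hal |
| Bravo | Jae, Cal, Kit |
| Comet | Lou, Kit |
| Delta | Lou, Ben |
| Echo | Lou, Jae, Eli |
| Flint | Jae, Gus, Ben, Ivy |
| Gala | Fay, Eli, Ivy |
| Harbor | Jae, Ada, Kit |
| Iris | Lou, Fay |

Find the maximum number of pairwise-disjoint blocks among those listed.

4

Atlas, Bravo, Delta, Gala are pairwise disjoint (Atlas={Ada,Hal}; Bravo={Jae,Cal,Kit}; Delta={Lou,Ben}; Gala={Fay,Eli,Ivy}).
Every remaining block overlaps one of these, and no 5 of the listed blocks are pairwise disjoint, so 4 is the maximum.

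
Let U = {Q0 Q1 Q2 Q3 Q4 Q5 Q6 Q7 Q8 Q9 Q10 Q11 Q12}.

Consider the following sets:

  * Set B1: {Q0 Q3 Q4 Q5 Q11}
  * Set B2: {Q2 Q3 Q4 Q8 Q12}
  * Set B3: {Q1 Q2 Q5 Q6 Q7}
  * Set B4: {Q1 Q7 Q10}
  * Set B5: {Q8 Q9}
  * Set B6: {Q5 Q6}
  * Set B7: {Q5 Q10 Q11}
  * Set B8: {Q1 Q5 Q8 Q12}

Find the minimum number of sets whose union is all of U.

5

B1 and B2 and B3 and B4 and B5 together: B1 ∪ B2 ∪ B3 ∪ B4 ∪ B5 = {Q0, Q1, Q2, Q3, Q4, Q5, Q6, Q7, Q8, Q9, Q10, Q11, Q12} — every item is covered.
No 4 of the 8 sets cover everything (all 70 combinations miss at least one item), so 5 is optimal.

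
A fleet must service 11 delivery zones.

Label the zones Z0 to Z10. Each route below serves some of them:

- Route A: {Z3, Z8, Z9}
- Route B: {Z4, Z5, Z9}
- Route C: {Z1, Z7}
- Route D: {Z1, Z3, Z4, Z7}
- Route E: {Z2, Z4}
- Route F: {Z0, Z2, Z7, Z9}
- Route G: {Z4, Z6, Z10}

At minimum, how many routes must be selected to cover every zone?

Take {A, B, C, F, G}. Their union is {Z0, Z1, Z2, Z3, Z4, Z5, Z6, Z7, Z8, Z9, Z10}, which is all 11 zones.
No 4 of the 7 routes cover everything (all 35 combinations miss at least one zone), so 5 is optimal.

5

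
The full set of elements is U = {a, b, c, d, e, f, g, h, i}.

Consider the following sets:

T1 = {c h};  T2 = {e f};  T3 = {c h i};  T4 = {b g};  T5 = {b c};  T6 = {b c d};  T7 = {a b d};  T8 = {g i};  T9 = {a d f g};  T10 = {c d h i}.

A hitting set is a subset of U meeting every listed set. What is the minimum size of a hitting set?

4

Take T = {c, d, f, g}. Each listed set contains at least one of these, so T is a hitting set of size 4.
The sets T1, T2, T7, T8 are pairwise disjoint, so any hitting set needs a separate element for each — at least 4. Hence 4 is optimal.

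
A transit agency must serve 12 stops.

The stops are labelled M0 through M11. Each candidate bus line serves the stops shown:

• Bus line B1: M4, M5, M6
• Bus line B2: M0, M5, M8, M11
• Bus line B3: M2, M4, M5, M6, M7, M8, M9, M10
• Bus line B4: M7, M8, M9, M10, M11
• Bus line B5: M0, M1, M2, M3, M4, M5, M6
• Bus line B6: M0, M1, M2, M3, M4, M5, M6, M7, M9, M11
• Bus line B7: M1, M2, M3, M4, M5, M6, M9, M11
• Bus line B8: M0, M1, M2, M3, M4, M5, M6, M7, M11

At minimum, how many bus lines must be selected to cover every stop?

2

B4 and B8 together: B4 ∪ B8 = {M0, M1, M2, M3, M4, M5, M6, M7, M8, M9, M10, M11} — every stop is covered.
No single bus line has all 12 stops (the largest, B6, has 10), so 2 is optimal.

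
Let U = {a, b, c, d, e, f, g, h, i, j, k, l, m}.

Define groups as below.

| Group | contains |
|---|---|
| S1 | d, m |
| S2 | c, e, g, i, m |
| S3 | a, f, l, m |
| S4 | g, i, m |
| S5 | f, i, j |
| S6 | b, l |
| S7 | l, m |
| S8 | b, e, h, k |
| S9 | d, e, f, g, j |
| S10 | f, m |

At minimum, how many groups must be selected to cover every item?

S2, S3, S8, and S9 cover everything between them: the union {a, b, c, d, e, f, g, h, i, j, k, l, m} is all of U.
Only S3 contains a, so S3 is forced; the remaining 9 items need at least 3 more groups (each remaining group adds at most 4) — so at least 4 groups are needed, and 4 is optimal.

4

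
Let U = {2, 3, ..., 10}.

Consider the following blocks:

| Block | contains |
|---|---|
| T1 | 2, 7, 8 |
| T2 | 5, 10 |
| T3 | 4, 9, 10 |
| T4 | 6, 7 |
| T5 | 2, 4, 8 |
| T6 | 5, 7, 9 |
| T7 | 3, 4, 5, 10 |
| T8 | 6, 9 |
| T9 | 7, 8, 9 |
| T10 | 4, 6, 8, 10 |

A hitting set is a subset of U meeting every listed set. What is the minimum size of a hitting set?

4

H = {5, 6, 8, 10} meets every block (each contains at least one member of H), and |H| = 4.
No choice of 3 items meets every block, so 4 is the minimum.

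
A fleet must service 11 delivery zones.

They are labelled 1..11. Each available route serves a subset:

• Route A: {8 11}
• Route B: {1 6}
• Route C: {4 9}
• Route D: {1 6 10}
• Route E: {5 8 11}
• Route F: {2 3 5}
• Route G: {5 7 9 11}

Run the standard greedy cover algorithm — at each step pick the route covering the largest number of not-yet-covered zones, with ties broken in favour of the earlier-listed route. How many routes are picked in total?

Greedy: pick G (covers 4 new) → pick D (covers 3 new) → pick F (covers 2 new) → pick A (covers 1 new) → pick C (covers 1 new). Total picks: 5.

5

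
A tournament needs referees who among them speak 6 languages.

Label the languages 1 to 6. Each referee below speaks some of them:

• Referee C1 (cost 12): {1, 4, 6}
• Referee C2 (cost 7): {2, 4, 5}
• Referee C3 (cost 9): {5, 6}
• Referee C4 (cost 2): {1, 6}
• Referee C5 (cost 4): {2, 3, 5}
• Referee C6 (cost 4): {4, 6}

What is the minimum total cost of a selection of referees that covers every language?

10

C4, C5, C6 together cover every language (C4 ∪ C5 ∪ C6 = {1, 2, 3, 4, 5, 6}); total cost 2 + 4 + 4 = 10.
No covering selection has total cost below 10.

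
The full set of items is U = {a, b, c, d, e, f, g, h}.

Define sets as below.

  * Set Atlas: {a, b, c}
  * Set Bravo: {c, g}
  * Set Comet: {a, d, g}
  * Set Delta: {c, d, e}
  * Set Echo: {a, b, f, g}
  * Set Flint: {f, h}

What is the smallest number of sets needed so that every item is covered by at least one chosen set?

3

Take {Delta, Echo, Flint}. Their union is {a, b, c, d, e, f, g, h}, which is all 8 items.
Only Delta contains e, so Delta is forced; the remaining 5 items need at least 2 more sets (each remaining set adds at most 4) — so at least 3 sets are needed, and 3 is optimal.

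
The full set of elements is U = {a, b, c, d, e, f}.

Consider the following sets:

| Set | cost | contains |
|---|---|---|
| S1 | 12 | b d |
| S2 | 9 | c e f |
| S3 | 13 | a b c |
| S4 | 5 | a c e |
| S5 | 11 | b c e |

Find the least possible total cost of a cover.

26

S1, S2, S4 together cover every element (S1 ∪ S2 ∪ S4 = {a, b, c, d, e, f}); total cost 12 + 9 + 5 = 26.
No covering selection has total cost below 26.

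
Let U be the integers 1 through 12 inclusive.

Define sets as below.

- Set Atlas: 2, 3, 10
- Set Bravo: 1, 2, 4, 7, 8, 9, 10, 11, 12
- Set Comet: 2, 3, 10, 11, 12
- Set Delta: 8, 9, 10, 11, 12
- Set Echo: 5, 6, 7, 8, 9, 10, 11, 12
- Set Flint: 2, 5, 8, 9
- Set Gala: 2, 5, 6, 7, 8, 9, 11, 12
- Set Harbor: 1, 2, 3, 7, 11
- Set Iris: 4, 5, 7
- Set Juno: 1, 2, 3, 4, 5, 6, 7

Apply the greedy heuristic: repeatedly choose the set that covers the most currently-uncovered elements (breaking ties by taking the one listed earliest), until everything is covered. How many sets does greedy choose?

2

Greedy: pick Bravo (covers 9 new) → pick Juno (covers 3 new). Total picks: 2.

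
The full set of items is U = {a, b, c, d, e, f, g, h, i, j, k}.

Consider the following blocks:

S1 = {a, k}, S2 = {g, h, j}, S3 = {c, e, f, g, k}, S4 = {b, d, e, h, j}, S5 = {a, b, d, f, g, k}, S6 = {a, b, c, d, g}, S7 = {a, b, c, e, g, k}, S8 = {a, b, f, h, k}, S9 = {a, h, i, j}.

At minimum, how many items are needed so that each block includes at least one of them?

Take T = {c, j, k}. Each listed block contains at least one of these, so T is a hitting set of size 3.
No choice of 2 items meets every block, so 3 is the minimum.

3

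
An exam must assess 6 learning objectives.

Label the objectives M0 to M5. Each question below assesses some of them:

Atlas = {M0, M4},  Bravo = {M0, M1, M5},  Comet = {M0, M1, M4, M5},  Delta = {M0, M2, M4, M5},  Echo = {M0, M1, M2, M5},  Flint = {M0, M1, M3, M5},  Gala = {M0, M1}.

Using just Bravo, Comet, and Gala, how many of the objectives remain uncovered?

2

Union of Bravo, Comet, Gala = {M0, M1, M4, M5}.
Not covered: M2, M3 — 2 objectives.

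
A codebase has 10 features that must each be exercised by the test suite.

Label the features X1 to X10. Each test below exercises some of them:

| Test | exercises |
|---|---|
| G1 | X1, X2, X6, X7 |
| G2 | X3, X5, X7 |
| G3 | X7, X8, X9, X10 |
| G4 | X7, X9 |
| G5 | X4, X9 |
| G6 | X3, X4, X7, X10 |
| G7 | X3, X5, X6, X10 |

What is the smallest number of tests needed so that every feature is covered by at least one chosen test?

4

G1 and G3 and G5 and G7 together: G1 ∪ G3 ∪ G5 ∪ G7 = {X1, X2, X3, X4, X5, X6, X7, X8, X9, X10} — every feature is covered.
No 3 of the 7 tests cover everything (all 35 combinations miss at least one feature), so 4 is optimal.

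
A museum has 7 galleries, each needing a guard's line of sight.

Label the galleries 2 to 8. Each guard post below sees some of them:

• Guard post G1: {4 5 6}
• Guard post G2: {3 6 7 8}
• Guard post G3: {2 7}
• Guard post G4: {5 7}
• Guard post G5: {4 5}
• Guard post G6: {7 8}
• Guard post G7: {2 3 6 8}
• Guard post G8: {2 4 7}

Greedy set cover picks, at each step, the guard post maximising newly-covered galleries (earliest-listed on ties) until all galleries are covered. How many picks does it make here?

3

Greedy: pick G2 (covers 4 new) → pick G1 (covers 2 new) → pick G3 (covers 1 new). Total picks: 3.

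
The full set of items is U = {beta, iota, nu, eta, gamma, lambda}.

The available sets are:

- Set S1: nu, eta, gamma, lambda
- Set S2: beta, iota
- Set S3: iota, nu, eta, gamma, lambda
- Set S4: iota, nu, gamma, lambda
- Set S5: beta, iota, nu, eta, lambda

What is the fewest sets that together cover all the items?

2

S3 and S5 together: S3 ∪ S5 = {beta, iota, nu, eta, gamma, lambda} — every item is covered.
No single set has all 6 items (the largest, S3, has 5), so 2 is optimal.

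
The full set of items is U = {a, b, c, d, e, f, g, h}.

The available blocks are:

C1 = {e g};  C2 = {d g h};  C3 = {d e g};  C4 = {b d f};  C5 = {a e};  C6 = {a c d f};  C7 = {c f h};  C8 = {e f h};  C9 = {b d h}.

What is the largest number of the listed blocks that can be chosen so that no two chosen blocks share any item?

C2, C5 are pairwise disjoint (C2={d,g,h}; C5={a,e}).
Every remaining block overlaps one of these, and no 3 of the listed blocks are pairwise disjoint, so 2 is the maximum.

2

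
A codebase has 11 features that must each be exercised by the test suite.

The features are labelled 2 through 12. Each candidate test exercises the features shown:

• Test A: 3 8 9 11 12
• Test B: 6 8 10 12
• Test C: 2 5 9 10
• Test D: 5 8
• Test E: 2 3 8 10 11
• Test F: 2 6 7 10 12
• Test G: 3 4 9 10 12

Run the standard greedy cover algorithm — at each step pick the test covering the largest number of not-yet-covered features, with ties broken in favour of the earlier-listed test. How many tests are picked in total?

4

Greedy: pick A (covers 5 new) → pick F (covers 4 new) → pick C (covers 1 new) → pick G (covers 1 new). Total picks: 4.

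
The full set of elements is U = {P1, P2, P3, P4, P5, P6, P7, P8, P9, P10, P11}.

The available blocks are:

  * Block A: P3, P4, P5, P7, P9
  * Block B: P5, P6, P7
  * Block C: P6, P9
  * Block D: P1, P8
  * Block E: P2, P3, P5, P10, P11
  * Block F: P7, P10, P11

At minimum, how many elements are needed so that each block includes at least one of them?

4

The 4 elements {P1, P6, P9, P11} hit every block.
No choice of 3 elements meets every block, so 4 is the minimum.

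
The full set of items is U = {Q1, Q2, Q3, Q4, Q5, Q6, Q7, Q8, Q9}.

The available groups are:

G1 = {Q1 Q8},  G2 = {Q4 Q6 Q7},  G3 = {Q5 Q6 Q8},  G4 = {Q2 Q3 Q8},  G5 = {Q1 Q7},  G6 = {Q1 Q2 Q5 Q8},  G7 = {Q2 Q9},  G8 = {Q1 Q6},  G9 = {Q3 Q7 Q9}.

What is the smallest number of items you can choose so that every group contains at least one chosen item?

4

The 4 items {Q1, Q2, Q6, Q9} hit every group.
No choice of 3 items meets every group, so 4 is the minimum.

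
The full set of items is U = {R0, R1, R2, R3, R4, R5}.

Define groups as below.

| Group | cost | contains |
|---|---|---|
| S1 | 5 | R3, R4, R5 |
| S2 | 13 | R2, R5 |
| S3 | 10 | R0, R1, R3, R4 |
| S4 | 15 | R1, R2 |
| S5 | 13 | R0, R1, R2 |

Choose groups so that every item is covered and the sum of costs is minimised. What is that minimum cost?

18

S1, S5 together cover every item (S1 ∪ S5 = {R0, R1, R2, R3, R4, R5}); total cost 5 + 13 = 18.
No covering selection has total cost below 18.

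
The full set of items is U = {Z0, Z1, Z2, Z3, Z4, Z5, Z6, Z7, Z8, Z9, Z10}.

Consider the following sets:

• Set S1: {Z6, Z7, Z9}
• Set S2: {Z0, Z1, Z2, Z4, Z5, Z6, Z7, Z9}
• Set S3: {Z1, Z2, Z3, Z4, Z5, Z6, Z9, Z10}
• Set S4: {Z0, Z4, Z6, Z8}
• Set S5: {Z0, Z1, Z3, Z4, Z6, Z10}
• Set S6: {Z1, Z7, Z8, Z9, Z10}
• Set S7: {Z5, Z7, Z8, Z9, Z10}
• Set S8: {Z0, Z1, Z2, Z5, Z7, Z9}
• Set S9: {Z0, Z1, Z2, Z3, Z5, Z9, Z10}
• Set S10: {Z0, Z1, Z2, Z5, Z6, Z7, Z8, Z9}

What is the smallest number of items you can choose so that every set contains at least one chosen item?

2

The 2 items {Z6, Z9} hit every set.
No single item lies in every set, so at least 2 are needed and 2 is optimal.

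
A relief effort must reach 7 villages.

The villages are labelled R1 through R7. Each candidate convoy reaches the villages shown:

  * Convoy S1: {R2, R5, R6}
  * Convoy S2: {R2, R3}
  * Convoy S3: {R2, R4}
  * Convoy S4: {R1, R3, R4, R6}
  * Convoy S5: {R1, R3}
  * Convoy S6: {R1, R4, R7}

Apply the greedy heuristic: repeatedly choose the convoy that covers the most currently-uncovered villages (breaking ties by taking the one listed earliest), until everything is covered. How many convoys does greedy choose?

Greedy: pick S4 (covers 4 new) → pick S1 (covers 2 new) → pick S6 (covers 1 new). Total picks: 3.

3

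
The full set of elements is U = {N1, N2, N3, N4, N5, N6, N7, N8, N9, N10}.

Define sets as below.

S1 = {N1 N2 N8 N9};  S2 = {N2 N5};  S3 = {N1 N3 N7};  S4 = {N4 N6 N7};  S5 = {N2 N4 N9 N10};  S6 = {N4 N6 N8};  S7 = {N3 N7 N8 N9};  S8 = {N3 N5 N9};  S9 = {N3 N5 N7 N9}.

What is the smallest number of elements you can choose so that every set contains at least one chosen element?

3

The 3 elements {N2, N3, N6} hit every set.
The sets S2, S3, S6 are pairwise disjoint, so any hitting set needs a separate element for each — at least 3. Hence 3 is optimal.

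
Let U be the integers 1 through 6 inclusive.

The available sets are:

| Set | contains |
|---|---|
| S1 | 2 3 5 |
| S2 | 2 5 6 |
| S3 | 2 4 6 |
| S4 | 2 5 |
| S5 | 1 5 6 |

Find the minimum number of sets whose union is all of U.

Take {S1, S3, S5}. Their union is {1, 2, 3, 4, 5, 6}, which is all 6 elements.
Only S5 contains 1, so S5 is forced; the remaining 3 elements need at least 2 more sets (each remaining set adds at most 2) — so at least 3 sets are needed, and 3 is optimal.

3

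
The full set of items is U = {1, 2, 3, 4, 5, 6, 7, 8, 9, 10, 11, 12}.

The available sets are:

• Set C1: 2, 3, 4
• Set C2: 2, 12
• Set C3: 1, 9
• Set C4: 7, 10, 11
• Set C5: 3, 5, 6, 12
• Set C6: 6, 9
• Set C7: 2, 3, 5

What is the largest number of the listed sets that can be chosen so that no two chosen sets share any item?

3

C1, C4, C6 are pairwise disjoint (C1={2,3,4}; C4={7,10,11}; C6={6,9}).
Every remaining set overlaps one of these, and no 4 of the listed sets are pairwise disjoint, so 3 is the maximum.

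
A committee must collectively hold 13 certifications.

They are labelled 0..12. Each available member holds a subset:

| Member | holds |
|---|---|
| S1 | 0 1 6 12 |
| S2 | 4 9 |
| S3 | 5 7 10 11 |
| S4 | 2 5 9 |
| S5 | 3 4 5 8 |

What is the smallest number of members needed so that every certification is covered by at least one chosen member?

4

S1 and S3 and S4 and S5 together: S1 ∪ S3 ∪ S4 ∪ S5 = {0, 1, 2, 3, 4, 5, 6, 7, 8, 9, 10, 11, 12} — every certification is covered.
Each member has at most 4 certifications, and 3·4 = 12 < 13 — so at least 4 members are needed, and 4 is optimal.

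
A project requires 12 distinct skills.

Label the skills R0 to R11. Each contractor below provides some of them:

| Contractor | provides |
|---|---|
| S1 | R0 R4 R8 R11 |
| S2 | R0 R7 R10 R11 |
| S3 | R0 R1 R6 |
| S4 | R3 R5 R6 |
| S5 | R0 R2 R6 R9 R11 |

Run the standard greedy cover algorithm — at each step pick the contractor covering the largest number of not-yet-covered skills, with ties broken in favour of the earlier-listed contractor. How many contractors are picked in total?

Greedy: pick S5 (covers 5 new) → pick S1 (covers 2 new) → pick S2 (covers 2 new) → pick S4 (covers 2 new) → pick S3 (covers 1 new). Total picks: 5.

5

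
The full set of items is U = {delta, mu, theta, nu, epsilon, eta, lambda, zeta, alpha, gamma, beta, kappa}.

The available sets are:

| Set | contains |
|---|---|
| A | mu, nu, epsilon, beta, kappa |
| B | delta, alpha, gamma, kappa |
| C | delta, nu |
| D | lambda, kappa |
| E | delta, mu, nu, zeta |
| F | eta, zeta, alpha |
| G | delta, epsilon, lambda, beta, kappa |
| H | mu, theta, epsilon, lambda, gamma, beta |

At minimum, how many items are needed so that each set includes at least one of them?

3

T = {nu, lambda, alpha} meets every set (each contains at least one member of T), and |T| = 3.
The sets C, F, H are pairwise disjoint, so any hitting set needs a separate item for each — at least 3. Hence 3 is optimal.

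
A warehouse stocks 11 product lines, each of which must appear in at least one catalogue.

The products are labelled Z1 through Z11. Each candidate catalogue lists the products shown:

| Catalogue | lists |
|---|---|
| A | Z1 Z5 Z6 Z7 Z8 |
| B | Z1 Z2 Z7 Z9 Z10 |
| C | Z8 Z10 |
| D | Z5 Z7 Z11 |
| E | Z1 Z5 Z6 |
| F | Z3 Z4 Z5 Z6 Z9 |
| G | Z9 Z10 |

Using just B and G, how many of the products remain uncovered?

Union of B, G = {Z1, Z2, Z7, Z9, Z10}.
Not covered: Z3, Z4, Z5, Z6, Z8, Z11 — 6 products.

6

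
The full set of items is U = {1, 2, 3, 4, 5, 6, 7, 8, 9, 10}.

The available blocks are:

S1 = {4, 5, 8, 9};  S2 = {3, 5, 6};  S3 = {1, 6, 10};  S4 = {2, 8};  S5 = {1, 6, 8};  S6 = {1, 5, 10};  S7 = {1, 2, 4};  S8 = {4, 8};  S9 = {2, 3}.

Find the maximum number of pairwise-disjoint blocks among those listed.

3

S1, S3, S9 are pairwise disjoint (S1={4,5,8,9}; S3={1,6,10}; S9={2,3}).
Every remaining block overlaps one of these, and no 4 of the listed blocks are pairwise disjoint, so 3 is the maximum.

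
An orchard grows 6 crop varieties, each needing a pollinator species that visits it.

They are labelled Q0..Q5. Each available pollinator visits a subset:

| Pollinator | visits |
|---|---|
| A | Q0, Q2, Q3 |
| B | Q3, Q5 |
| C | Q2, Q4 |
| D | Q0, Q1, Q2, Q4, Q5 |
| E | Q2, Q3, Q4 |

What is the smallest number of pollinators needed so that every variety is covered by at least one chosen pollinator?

2

Take {B, D}. Their union is {Q0, Q1, Q2, Q3, Q4, Q5}, which is all 6 varieties.
No single pollinator has all 6 varieties (the largest, D, has 5), so 2 is optimal.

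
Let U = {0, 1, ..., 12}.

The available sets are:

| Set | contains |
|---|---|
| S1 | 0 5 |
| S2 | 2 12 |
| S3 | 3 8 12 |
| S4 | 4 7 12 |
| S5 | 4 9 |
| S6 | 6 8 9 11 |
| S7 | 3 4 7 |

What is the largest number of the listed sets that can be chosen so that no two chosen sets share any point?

4

S1, S2, S6, S7 are pairwise disjoint (S1={0,5}; S2={2,12}; S6={6,8,9,11}; S7={3,4,7}).
Every remaining set overlaps one of these, and no 5 of the listed sets are pairwise disjoint, so 4 is the maximum.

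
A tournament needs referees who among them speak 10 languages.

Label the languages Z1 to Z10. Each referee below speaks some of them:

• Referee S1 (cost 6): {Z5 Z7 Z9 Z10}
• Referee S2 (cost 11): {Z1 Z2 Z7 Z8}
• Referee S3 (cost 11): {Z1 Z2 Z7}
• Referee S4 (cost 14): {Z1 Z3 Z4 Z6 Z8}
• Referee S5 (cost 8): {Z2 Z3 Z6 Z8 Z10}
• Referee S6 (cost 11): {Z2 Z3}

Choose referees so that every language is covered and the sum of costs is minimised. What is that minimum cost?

S1, S4, S5 together cover every language (S1 ∪ S4 ∪ S5 = {Z1, Z2, Z3, Z4, Z5, Z6, Z7, Z8, Z9, Z10}); total cost 6 + 14 + 8 = 28.
No covering selection has total cost below 28.

28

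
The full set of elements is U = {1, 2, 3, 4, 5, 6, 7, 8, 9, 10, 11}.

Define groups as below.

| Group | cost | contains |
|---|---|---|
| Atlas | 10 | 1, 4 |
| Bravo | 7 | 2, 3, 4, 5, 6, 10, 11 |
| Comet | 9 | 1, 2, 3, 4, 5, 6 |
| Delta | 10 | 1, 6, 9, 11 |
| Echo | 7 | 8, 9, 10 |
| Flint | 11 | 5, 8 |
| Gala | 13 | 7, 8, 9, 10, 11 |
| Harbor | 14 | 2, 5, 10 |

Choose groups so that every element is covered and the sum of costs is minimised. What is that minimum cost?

22

Comet, Gala together cover every element (Comet ∪ Gala = {1, 2, 3, 4, 5, 6, 7, 8, 9, 10, 11}); total cost 9 + 13 = 22.
The greedy pick Bravo, Echo, Comet, Gala costs 36; no covering selection beats 22.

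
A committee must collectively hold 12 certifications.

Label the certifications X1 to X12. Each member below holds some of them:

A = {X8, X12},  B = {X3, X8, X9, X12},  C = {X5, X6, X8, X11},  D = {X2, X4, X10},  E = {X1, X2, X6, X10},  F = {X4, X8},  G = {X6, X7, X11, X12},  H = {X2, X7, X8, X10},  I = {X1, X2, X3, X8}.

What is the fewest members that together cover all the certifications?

B and C and D and E and H together: B ∪ C ∪ D ∪ E ∪ H = {X1, X2, X3, X4, X5, X6, X7, X8, X9, X10, X11, X12} — every certification is covered.
No 4 of the 9 members cover everything (all 126 combinations miss at least one certification), so 5 is optimal.

5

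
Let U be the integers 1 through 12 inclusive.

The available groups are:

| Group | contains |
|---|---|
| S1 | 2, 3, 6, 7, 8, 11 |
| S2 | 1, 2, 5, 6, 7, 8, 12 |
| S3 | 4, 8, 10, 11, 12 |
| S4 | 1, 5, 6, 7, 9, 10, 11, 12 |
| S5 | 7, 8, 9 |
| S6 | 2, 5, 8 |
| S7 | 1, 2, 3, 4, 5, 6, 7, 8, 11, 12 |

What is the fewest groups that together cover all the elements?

2

Take {S4, S7}. Their union is {1, 2, 3, 4, 5, 6, 7, 8, 9, 10, 11, 12}, which is all 12 elements.
No single group has all 12 elements (the largest, S7, has 10), so 2 is optimal.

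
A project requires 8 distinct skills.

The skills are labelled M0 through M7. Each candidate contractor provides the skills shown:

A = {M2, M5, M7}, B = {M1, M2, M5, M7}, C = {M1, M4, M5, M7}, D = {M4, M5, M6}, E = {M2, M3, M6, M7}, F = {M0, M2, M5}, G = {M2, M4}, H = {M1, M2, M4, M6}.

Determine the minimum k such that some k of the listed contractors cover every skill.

3

Take {C, E, F}. Their union is {M0, M1, M2, M3, M4, M5, M6, M7}, which is all 8 skills.
Only F contains M0, so F is forced; the remaining 5 skills need at least 2 more contractors (each remaining contractor adds at most 3) — so at least 3 contractors are needed, and 3 is optimal.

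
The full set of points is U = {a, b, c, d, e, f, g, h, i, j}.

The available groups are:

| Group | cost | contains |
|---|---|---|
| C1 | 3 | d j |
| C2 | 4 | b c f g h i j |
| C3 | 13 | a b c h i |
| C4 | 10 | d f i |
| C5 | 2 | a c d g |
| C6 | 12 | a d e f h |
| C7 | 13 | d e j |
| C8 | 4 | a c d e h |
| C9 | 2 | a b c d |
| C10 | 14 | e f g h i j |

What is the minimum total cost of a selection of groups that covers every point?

8

C2, C8 together cover every point (C2 ∪ C8 = {a, b, c, d, e, f, g, h, i, j}); total cost 4 + 4 = 8.
The greedy pick C5, C2, C8 costs 10; no covering selection beats 8.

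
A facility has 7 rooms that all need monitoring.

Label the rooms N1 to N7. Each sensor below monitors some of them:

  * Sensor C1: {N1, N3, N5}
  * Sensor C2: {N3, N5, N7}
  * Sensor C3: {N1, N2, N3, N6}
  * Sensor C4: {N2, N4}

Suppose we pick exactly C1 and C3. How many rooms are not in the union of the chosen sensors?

2

Union of C1, C3 = {N1, N2, N3, N5, N6}.
Not covered: N4, N7 — 2 rooms.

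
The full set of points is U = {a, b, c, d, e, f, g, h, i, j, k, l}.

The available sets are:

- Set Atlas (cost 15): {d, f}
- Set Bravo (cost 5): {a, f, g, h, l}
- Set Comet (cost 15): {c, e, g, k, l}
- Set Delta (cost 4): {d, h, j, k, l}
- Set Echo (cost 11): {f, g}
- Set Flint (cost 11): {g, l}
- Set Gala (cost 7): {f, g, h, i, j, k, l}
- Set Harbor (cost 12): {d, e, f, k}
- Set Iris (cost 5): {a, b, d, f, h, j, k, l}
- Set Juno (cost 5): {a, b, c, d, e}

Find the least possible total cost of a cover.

12

Gala, Juno together cover every point (Gala ∪ Juno = {a, b, c, d, e, f, g, h, i, j, k, l}); total cost 7 + 5 = 12.
The greedy pick Iris, Juno, Gala costs 17; no covering selection beats 12.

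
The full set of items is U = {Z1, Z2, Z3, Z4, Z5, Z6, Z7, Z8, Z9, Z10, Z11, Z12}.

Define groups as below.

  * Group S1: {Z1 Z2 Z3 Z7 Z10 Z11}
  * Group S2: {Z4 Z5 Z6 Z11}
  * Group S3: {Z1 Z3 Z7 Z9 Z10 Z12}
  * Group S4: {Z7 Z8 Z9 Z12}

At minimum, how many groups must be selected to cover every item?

Take {S1, S2, S4}. Their union is {Z1, Z2, Z3, Z4, Z5, Z6, Z7, Z8, Z9, Z10, Z11, Z12}, which is all 12 items.
Only S1 contains Z2, so S1 is forced; the remaining 6 items need at least 2 more groups (each remaining group adds at most 3) — so at least 3 groups are needed, and 3 is optimal.

3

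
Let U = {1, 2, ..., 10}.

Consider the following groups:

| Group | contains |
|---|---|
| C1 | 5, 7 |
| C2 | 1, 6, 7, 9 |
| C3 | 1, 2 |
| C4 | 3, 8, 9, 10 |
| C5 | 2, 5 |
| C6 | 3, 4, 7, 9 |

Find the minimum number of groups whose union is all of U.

Take {C2, C4, C5, C6}. Their union is {1, 2, 3, 4, 5, 6, 7, 8, 9, 10}, which is all 10 items.
Only C6 contains 4, so C6 is forced; the remaining 6 items need at least 3 more groups (each remaining group adds at most 2) — so at least 4 groups are needed, and 4 is optimal.

4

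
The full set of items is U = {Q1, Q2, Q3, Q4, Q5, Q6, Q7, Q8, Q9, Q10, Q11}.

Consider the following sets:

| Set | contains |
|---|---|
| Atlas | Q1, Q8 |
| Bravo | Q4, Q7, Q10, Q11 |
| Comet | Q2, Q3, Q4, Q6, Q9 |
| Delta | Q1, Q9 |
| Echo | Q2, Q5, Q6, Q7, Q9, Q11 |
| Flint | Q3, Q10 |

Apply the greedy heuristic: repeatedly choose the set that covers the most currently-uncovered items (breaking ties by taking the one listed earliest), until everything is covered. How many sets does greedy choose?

4

Greedy: pick Echo (covers 6 new) → pick Atlas (covers 2 new) → pick Bravo (covers 2 new) → pick Comet (covers 1 new). Total picks: 4.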